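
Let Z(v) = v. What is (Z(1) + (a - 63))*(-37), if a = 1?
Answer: 2257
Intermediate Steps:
(Z(1) + (a - 63))*(-37) = (1 + (1 - 63))*(-37) = (1 - 62)*(-37) = -61*(-37) = 2257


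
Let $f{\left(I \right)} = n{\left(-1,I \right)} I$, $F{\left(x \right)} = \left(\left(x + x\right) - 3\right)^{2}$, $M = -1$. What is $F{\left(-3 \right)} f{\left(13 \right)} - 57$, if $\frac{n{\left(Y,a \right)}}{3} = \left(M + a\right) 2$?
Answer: $75759$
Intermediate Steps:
$n{\left(Y,a \right)} = -6 + 6 a$ ($n{\left(Y,a \right)} = 3 \left(-1 + a\right) 2 = 3 \left(-2 + 2 a\right) = -6 + 6 a$)
$F{\left(x \right)} = \left(-3 + 2 x\right)^{2}$ ($F{\left(x \right)} = \left(2 x - 3\right)^{2} = \left(-3 + 2 x\right)^{2}$)
$f{\left(I \right)} = I \left(-6 + 6 I\right)$ ($f{\left(I \right)} = \left(-6 + 6 I\right) I = I \left(-6 + 6 I\right)$)
$F{\left(-3 \right)} f{\left(13 \right)} - 57 = \left(-3 + 2 \left(-3\right)\right)^{2} \cdot 6 \cdot 13 \left(-1 + 13\right) - 57 = \left(-3 - 6\right)^{2} \cdot 6 \cdot 13 \cdot 12 - 57 = \left(-9\right)^{2} \cdot 936 - 57 = 81 \cdot 936 - 57 = 75816 - 57 = 75759$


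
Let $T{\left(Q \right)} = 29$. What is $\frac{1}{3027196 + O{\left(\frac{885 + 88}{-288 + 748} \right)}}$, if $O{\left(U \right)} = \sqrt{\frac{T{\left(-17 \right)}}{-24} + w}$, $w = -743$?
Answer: $\frac{72652704}{219933974955845} - \frac{2 i \sqrt{107166}}{219933974955845} \approx 3.3034 \cdot 10^{-7} - 2.9769 \cdot 10^{-12} i$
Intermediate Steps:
$O{\left(U \right)} = \frac{i \sqrt{107166}}{12}$ ($O{\left(U \right)} = \sqrt{\frac{29}{-24} - 743} = \sqrt{29 \left(- \frac{1}{24}\right) - 743} = \sqrt{- \frac{29}{24} - 743} = \sqrt{- \frac{17861}{24}} = \frac{i \sqrt{107166}}{12}$)
$\frac{1}{3027196 + O{\left(\frac{885 + 88}{-288 + 748} \right)}} = \frac{1}{3027196 + \frac{i \sqrt{107166}}{12}}$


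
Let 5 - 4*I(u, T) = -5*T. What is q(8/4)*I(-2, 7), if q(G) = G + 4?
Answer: 60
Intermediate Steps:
I(u, T) = 5/4 + 5*T/4 (I(u, T) = 5/4 - (-5)*T/4 = 5/4 + 5*T/4)
q(G) = 4 + G
q(8/4)*I(-2, 7) = (4 + 8/4)*(5/4 + (5/4)*7) = (4 + 8*(1/4))*(5/4 + 35/4) = (4 + 2)*10 = 6*10 = 60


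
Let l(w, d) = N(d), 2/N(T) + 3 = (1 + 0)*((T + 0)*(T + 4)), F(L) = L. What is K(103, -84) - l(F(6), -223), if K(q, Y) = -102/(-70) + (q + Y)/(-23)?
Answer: 12403031/19655685 ≈ 0.63101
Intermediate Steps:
K(q, Y) = 51/35 - Y/23 - q/23 (K(q, Y) = -102*(-1/70) + (Y + q)*(-1/23) = 51/35 + (-Y/23 - q/23) = 51/35 - Y/23 - q/23)
N(T) = 2/(-3 + T*(4 + T)) (N(T) = 2/(-3 + (1 + 0)*((T + 0)*(T + 4))) = 2/(-3 + 1*(T*(4 + T))) = 2/(-3 + T*(4 + T)))
l(w, d) = 2/(-3 + d² + 4*d)
K(103, -84) - l(F(6), -223) = (51/35 - 1/23*(-84) - 1/23*103) - 2/(-3 + (-223)² + 4*(-223)) = (51/35 + 84/23 - 103/23) - 2/(-3 + 49729 - 892) = 508/805 - 2/48834 = 508/805 - 1*1/24417 = 508/805 - 1/24417 = 12403031/19655685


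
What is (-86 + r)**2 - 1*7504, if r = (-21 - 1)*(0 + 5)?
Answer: 30912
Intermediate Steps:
r = -110 (r = -22*5 = -110)
(-86 + r)**2 - 1*7504 = (-86 - 110)**2 - 1*7504 = (-196)**2 - 7504 = 38416 - 7504 = 30912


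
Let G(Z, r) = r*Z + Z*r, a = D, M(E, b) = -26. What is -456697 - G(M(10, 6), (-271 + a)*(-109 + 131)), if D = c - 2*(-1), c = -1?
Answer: -765577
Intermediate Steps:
D = 1 (D = -1 - 2*(-1) = -1 + 2 = 1)
a = 1
G(Z, r) = 2*Z*r (G(Z, r) = Z*r + Z*r = 2*Z*r)
-456697 - G(M(10, 6), (-271 + a)*(-109 + 131)) = -456697 - 2*(-26)*(-271 + 1)*(-109 + 131) = -456697 - 2*(-26)*(-270*22) = -456697 - 2*(-26)*(-5940) = -456697 - 1*308880 = -456697 - 308880 = -765577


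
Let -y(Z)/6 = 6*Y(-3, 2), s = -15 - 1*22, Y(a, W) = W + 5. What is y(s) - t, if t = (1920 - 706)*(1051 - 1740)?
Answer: 836194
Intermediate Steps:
Y(a, W) = 5 + W
s = -37 (s = -15 - 22 = -37)
t = -836446 (t = 1214*(-689) = -836446)
y(Z) = -252 (y(Z) = -36*(5 + 2) = -36*7 = -6*42 = -252)
y(s) - t = -252 - 1*(-836446) = -252 + 836446 = 836194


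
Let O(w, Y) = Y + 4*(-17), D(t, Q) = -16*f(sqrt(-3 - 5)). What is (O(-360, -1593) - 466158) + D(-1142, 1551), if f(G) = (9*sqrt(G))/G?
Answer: -467819 + 72*2**(1/4)*I**(3/2) ≈ -4.6788e+5 + 60.545*I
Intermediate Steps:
f(G) = 9/sqrt(G)
D(t, Q) = 72*2**(1/4)*I**(3/2) (D(t, Q) = -144/sqrt(sqrt(-3 - 5)) = -144/sqrt(sqrt(-8)) = -144/sqrt(2*I*sqrt(2)) = -144*2**(1/4)*(-I**(3/2))/2 = -(-72)*2**(1/4)*I**(3/2) = 72*2**(1/4)*I**(3/2))
O(w, Y) = -68 + Y (O(w, Y) = Y - 68 = -68 + Y)
(O(-360, -1593) - 466158) + D(-1142, 1551) = ((-68 - 1593) - 466158) + 72*2**(1/4)*I**(3/2) = (-1661 - 466158) + 72*2**(1/4)*I**(3/2) = -467819 + 72*2**(1/4)*I**(3/2)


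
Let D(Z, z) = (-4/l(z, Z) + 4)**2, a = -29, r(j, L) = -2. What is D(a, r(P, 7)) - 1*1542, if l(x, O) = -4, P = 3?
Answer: -1517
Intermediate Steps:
D(Z, z) = 25 (D(Z, z) = (-4/(-4) + 4)**2 = (-4*(-1/4) + 4)**2 = (1 + 4)**2 = 5**2 = 25)
D(a, r(P, 7)) - 1*1542 = 25 - 1*1542 = 25 - 1542 = -1517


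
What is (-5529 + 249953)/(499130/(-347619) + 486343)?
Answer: 84966426456/169061568187 ≈ 0.50258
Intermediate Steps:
(-5529 + 249953)/(499130/(-347619) + 486343) = 244424/(499130*(-1/347619) + 486343) = 244424/(-499130/347619 + 486343) = 244424/(169061568187/347619) = 244424*(347619/169061568187) = 84966426456/169061568187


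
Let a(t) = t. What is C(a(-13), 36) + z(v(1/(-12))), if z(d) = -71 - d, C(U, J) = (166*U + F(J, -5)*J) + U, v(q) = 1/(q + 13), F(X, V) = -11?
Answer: -408902/155 ≈ -2638.1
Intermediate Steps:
v(q) = 1/(13 + q)
C(U, J) = -11*J + 167*U (C(U, J) = (166*U - 11*J) + U = (-11*J + 166*U) + U = -11*J + 167*U)
C(a(-13), 36) + z(v(1/(-12))) = (-11*36 + 167*(-13)) + (-71 - 1/(13 + 1/(-12))) = (-396 - 2171) + (-71 - 1/(13 - 1/12)) = -2567 + (-71 - 1/155/12) = -2567 + (-71 - 1*12/155) = -2567 + (-71 - 12/155) = -2567 - 11017/155 = -408902/155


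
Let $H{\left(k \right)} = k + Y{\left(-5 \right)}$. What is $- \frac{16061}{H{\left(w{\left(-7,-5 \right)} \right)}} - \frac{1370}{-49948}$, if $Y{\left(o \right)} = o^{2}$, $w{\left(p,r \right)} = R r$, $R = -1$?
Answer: $- \frac{100271716}{187305} \approx -535.34$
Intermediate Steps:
$w{\left(p,r \right)} = - r$
$H{\left(k \right)} = 25 + k$ ($H{\left(k \right)} = k + \left(-5\right)^{2} = k + 25 = 25 + k$)
$- \frac{16061}{H{\left(w{\left(-7,-5 \right)} \right)}} - \frac{1370}{-49948} = - \frac{16061}{25 - -5} - \frac{1370}{-49948} = - \frac{16061}{25 + 5} - - \frac{685}{24974} = - \frac{16061}{30} + \frac{685}{24974} = - \frac{100271716}{187305}$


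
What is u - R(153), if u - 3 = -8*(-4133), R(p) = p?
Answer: 32914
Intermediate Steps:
u = 33067 (u = 3 - 8*(-4133) = 3 + 33064 = 33067)
u - R(153) = 33067 - 1*153 = 33067 - 153 = 32914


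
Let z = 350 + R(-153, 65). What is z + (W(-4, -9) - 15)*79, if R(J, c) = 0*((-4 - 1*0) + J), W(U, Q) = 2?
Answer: -677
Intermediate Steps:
R(J, c) = 0 (R(J, c) = 0*((-4 + 0) + J) = 0*(-4 + J) = 0)
z = 350 (z = 350 + 0 = 350)
z + (W(-4, -9) - 15)*79 = 350 + (2 - 15)*79 = 350 - 13*79 = 350 - 1027 = -677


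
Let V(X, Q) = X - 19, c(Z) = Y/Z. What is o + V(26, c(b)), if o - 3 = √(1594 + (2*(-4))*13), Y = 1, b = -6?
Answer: 10 + √1490 ≈ 48.601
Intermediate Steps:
c(Z) = 1/Z
o = 3 + √1490 (o = 3 + √(1594 + (2*(-4))*13) = 3 + √(1594 - 8*13) = 3 + √(1594 - 104) = 3 + √1490 ≈ 41.601)
V(X, Q) = -19 + X
o + V(26, c(b)) = (3 + √1490) + (-19 + 26) = (3 + √1490) + 7 = 10 + √1490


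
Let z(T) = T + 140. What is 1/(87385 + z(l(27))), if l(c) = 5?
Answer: 1/87530 ≈ 1.1425e-5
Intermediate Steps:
z(T) = 140 + T
1/(87385 + z(l(27))) = 1/(87385 + (140 + 5)) = 1/(87385 + 145) = 1/87530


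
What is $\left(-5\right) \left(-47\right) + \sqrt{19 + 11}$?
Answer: $235 + \sqrt{30} \approx 240.48$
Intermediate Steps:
$\left(-5\right) \left(-47\right) + \sqrt{19 + 11} = 235 + \sqrt{30}$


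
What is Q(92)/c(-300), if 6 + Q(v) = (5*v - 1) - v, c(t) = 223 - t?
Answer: 361/523 ≈ 0.69025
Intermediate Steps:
Q(v) = -7 + 4*v (Q(v) = -6 + ((5*v - 1) - v) = -6 + ((-1 + 5*v) - v) = -6 + (-1 + 4*v) = -7 + 4*v)
Q(92)/c(-300) = (-7 + 4*92)/(223 - 1*(-300)) = (-7 + 368)/(223 + 300) = 361/523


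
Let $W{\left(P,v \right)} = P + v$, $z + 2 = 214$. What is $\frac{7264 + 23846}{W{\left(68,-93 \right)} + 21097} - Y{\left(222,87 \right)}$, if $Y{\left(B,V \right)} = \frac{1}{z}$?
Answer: $\frac{273927}{186136} \approx 1.4716$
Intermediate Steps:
$z = 212$ ($z = -2 + 214 = 212$)
$Y{\left(B,V \right)} = \frac{1}{212}$
$\frac{7264 + 23846}{W{\left(68,-93 \right)} + 21097} - Y{\left(222,87 \right)} = \frac{7264 + 23846}{\left(68 - 93\right) + 21097} - \frac{1}{212} = \frac{31110}{-25 + 21097} - \frac{1}{212} = \frac{31110}{21072} - \frac{1}{212} = 31110 \cdot \frac{1}{21072} - \frac{1}{212} = \frac{5185}{3512} - \frac{1}{212} = \frac{273927}{186136}$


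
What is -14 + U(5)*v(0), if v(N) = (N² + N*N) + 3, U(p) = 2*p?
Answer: 16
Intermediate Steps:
v(N) = 3 + 2*N² (v(N) = (N² + N²) + 3 = 2*N² + 3 = 3 + 2*N²)
-14 + U(5)*v(0) = -14 + (2*5)*(3 + 2*0²) = -14 + 10*(3 + 2*0) = -14 + 10*(3 + 0) = -14 + 10*3 = -14 + 30 = 16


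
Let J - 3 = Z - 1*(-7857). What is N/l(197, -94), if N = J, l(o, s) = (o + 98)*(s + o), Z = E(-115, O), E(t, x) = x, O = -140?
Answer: 1544/6077 ≈ 0.25407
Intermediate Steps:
Z = -140
l(o, s) = (98 + o)*(o + s)
J = 7720 (J = 3 + (-140 - 1*(-7857)) = 3 + (-140 + 7857) = 3 + 7717 = 7720)
N = 7720
N/l(197, -94) = 7720/(197**2 + 98*197 + 98*(-94) + 197*(-94)) = 7720/(38809 + 19306 - 9212 - 18518) = 7720/30385 = 7720*(1/30385) = 1544/6077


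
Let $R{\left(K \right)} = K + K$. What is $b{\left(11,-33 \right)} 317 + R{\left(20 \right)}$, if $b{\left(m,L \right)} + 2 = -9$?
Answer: $-3447$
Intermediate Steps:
$R{\left(K \right)} = 2 K$
$b{\left(m,L \right)} = -11$ ($b{\left(m,L \right)} = -2 - 9 = -11$)
$b{\left(11,-33 \right)} 317 + R{\left(20 \right)} = \left(-11\right) 317 + 2 \cdot 20 = -3487 + 40 = -3447$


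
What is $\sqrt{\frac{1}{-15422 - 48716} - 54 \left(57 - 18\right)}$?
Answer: $\frac{i \sqrt{8663416554802}}{64138} \approx 45.891 i$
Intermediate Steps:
$\sqrt{\frac{1}{-15422 - 48716} - 54 \left(57 - 18\right)} = \sqrt{\frac{1}{-64138} - 2106} = \sqrt{- \frac{1}{64138} - 2106} = \sqrt{- \frac{135074629}{64138}} = \frac{i \sqrt{8663416554802}}{64138}$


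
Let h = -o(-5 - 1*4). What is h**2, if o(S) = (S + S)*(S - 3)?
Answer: 46656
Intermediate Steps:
o(S) = 2*S*(-3 + S) (o(S) = (2*S)*(-3 + S) = 2*S*(-3 + S))
h = -216 (h = -2*(-5 - 1*4)*(-3 + (-5 - 1*4)) = -2*(-5 - 4)*(-3 + (-5 - 4)) = -2*(-9)*(-3 - 9) = -2*(-9)*(-12) = -1*216 = -216)
h**2 = (-216)**2 = 46656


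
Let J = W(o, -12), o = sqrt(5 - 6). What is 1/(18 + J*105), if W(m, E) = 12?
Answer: 1/1278 ≈ 0.00078247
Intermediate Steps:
o = I (o = sqrt(-1) = I ≈ 1.0*I)
J = 12
1/(18 + J*105) = 1/(18 + 12*105) = 1/(18 + 1260) = 1/1278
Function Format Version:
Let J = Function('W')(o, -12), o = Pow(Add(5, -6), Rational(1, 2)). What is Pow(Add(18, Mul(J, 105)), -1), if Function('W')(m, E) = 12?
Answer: Rational(1, 1278) ≈ 0.00078247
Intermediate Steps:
o = I (o = Pow(-1, Rational(1, 2)) = I ≈ Mul(1.0000, I))
J = 12
Pow(Add(18, Mul(J, 105)), -1) = Pow(Add(18, Mul(12, 105)), -1) = Pow(Add(18, 1260), -1) = Pow(1278, -1) = Rational(1, 1278)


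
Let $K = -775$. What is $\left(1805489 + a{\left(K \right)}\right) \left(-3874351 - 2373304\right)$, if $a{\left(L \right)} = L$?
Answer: $-11275230445670$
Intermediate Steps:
$\left(1805489 + a{\left(K \right)}\right) \left(-3874351 - 2373304\right) = \left(1805489 - 775\right) \left(-3874351 - 2373304\right) = 1804714 \left(-6247655\right) = -11275230445670$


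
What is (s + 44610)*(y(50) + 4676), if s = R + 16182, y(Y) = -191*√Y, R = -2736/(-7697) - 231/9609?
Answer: 7008123182677036/24653491 - 1431299751808505*√2/24653491 ≈ 2.0216e+8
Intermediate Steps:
R = 8170739/24653491 (R = -2736*(-1/7697) - 231*1/9609 = 2736/7697 - 77/3203 = 8170739/24653491 ≈ 0.33142)
s = 398950962101/24653491 (s = 8170739/24653491 + 16182 = 398950962101/24653491 ≈ 16182.)
(s + 44610)*(y(50) + 4676) = (398950962101/24653491 + 44610)*(-955*√2 + 4676) = 1498743195611*(-955*√2 + 4676)/24653491 = 1498743195611*(4676 - 955*√2)/24653491 = 7008123182677036/24653491 - 1431299751808505*√2/24653491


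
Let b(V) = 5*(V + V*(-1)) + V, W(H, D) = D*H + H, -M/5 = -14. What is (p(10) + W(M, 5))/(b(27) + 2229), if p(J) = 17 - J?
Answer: 427/2256 ≈ 0.18927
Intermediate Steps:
M = 70 (M = -5*(-14) = 70)
W(H, D) = H + D*H
b(V) = V (b(V) = 5*(V - V) + V = 5*0 + V = 0 + V = V)
(p(10) + W(M, 5))/(b(27) + 2229) = ((17 - 1*10) + 70*(1 + 5))/(27 + 2229) = ((17 - 10) + 70*6)/2256 = (7 + 420)*(1/2256) = 427*(1/2256) = 427/2256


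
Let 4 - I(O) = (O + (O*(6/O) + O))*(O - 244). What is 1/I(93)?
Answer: 1/28996 ≈ 3.4488e-5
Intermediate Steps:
I(O) = 4 - (-244 + O)*(6 + 2*O) (I(O) = 4 - (O + (O*(6/O) + O))*(O - 244) = 4 - (O + (6 + O))*(-244 + O) = 4 - (6 + 2*O)*(-244 + O) = 4 - (-244 + O)*(6 + 2*O))
1/I(93) = 1/(1468 - 2*93² + 482*93) = 1/(1468 - 2*8649 + 44826) = 1/(1468 - 17298 + 44826) = 1/28996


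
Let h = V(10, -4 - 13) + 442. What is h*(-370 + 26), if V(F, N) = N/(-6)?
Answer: -459068/3 ≈ -1.5302e+5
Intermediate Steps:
V(F, N) = -N/6 (V(F, N) = N*(-1/6) = -N/6)
h = 2669/6 (h = -(-4 - 13)/6 + 442 = -1/6*(-17) + 442 = 17/6 + 442 = 2669/6 ≈ 444.83)
h*(-370 + 26) = 2669*(-370 + 26)/6 = (2669/6)*(-344) = -459068/3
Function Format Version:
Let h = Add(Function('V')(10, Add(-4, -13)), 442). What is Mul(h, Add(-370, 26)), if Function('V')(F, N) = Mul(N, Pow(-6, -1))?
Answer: Rational(-459068, 3) ≈ -1.5302e+5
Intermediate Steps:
Function('V')(F, N) = Mul(Rational(-1, 6), N) (Function('V')(F, N) = Mul(N, Rational(-1, 6)) = Mul(Rational(-1, 6), N))
h = Rational(2669, 6) (h = Add(Mul(Rational(-1, 6), Add(-4, -13)), 442) = Add(Mul(Rational(-1, 6), -17), 442) = Add(Rational(17, 6), 442) = Rational(2669, 6) ≈ 444.83)
Mul(h, Add(-370, 26)) = Mul(Rational(2669, 6), Add(-370, 26)) = Mul(Rational(2669, 6), -344) = Rational(-459068, 3)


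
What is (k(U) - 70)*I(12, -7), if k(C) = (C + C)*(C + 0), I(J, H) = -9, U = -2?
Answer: 558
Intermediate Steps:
k(C) = 2*C**2 (k(C) = (2*C)*C = 2*C**2)
(k(U) - 70)*I(12, -7) = (2*(-2)**2 - 70)*(-9) = (2*4 - 70)*(-9) = (8 - 70)*(-9) = -62*(-9) = 558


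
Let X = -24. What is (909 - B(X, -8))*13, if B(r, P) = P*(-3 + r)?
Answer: 9009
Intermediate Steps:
(909 - B(X, -8))*13 = (909 - (-8)*(-3 - 24))*13 = (909 - (-8)*(-27))*13 = (909 - 1*216)*13 = (909 - 216)*13 = 693*13 = 9009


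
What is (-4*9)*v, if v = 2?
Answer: -72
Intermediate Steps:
(-4*9)*v = -4*9*2 = -36*2 = -72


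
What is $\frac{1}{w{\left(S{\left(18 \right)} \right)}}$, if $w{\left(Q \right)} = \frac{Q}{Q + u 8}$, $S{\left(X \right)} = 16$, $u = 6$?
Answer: $4$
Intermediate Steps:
$w{\left(Q \right)} = \frac{Q}{48 + Q}$ ($w{\left(Q \right)} = \frac{Q}{Q + 6 \cdot 8} = \frac{Q}{Q + 48} = \frac{Q}{48 + Q}$)
$\frac{1}{w{\left(S{\left(18 \right)} \right)}} = \frac{1}{16 \frac{1}{48 + 16}} = \frac{1}{16 \cdot \frac{1}{64}} = \frac{1}{\frac{1}{4}} = 4$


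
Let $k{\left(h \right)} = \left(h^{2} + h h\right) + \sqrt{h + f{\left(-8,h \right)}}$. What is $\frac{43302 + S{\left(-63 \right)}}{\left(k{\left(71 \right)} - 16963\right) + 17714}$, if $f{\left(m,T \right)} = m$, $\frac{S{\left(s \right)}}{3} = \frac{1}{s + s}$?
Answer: $\frac{6567264313}{1642953564} - \frac{1818683 \sqrt{7}}{1642953564} \approx 3.9943$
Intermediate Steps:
$S{\left(s \right)} = \frac{3}{2 s}$ ($S{\left(s \right)} = \frac{3}{s + s} = \frac{3}{2 s}$)
$k{\left(h \right)} = \sqrt{-8 + h} + 2 h^{2}$ ($k{\left(h \right)} = \left(h^{2} + h h\right) + \sqrt{h - 8} = \left(h^{2} + h^{2}\right) + \sqrt{-8 + h} = 2 h^{2} + \sqrt{-8 + h} = \sqrt{-8 + h} + 2 h^{2}$)
$\frac{43302 + S{\left(-63 \right)}}{\left(k{\left(71 \right)} - 16963\right) + 17714} = \frac{43302 + \frac{3}{2 \left(-63\right)}}{\left(\left(\sqrt{-8 + 71} + 2 \cdot 71^{2}\right) - 16963\right) + 17714} = \frac{43302 + \frac{3}{2} \left(- \frac{1}{63}\right)}{\left(\left(\sqrt{63} + 2 \cdot 5041\right) - 16963\right) + 17714} = \frac{43302 - \frac{1}{42}}{\left(\left(3 \sqrt{7} + 10082\right) - 16963\right) + 17714} = \frac{1818683}{42 \left(\left(\left(10082 + 3 \sqrt{7}\right) - 16963\right) + 17714\right)} = \frac{1818683}{42 \left(\left(-6881 + 3 \sqrt{7}\right) + 17714\right)} = \frac{1818683}{42 \left(10833 + 3 \sqrt{7}\right)}$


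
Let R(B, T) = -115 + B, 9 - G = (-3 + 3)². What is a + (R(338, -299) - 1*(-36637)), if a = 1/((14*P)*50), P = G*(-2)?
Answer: 464435999/12600 ≈ 36860.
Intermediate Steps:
G = 9 (G = 9 - (-3 + 3)² = 9 - 1*0² = 9 - 1*0 = 9 + 0 = 9)
P = -18 (P = 9*(-2) = -18)
a = -1/12600 (a = 1/((14*(-18))*50) = 1/(-252*50) = 1/(-12600) = -1/12600 ≈ -7.9365e-5)
a + (R(338, -299) - 1*(-36637)) = -1/12600 + ((-115 + 338) - 1*(-36637)) = -1/12600 + (223 + 36637) = -1/12600 + 36860 = 464435999/12600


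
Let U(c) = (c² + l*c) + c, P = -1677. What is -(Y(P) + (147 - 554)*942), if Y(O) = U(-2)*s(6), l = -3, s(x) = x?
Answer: 383346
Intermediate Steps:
U(c) = c² - 2*c (U(c) = (c² - 3*c) + c = c² - 2*c)
Y(O) = 48 (Y(O) = -2*(-2 - 2)*6 = -2*(-4)*6 = 8*6 = 48)
-(Y(P) + (147 - 554)*942) = -(48 + (147 - 554)*942) = -(48 - 407*942) = -(48 - 383394) = -1*(-383346) = 383346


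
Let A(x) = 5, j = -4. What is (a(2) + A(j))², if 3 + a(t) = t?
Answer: 16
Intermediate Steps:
a(t) = -3 + t
(a(2) + A(j))² = ((-3 + 2) + 5)² = (-1 + 5)² = 4² = 16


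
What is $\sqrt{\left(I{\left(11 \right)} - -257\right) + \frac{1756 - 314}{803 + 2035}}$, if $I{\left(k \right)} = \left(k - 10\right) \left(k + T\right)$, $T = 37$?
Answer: $\frac{2 \sqrt{153789801}}{1419} \approx 17.479$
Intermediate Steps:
$I{\left(k \right)} = \left(-10 + k\right) \left(37 + k\right)$ ($I{\left(k \right)} = \left(k - 10\right) \left(k + 37\right) = \left(k - 10\right) \left(37 + k\right) = \left(-10 + k\right) \left(37 + k\right)$)
$\sqrt{\left(I{\left(11 \right)} - -257\right) + \frac{1756 - 314}{803 + 2035}} = \sqrt{\left(\left(-370 + 11^{2} + 27 \cdot 11\right) - -257\right) + \frac{1756 - 314}{803 + 2035}} = \sqrt{\left(\left(-370 + 121 + 297\right) + 257\right) + \frac{1442}{2838}} = \sqrt{\left(48 + 257\right) + 1442 \cdot \frac{1}{2838}} = \sqrt{305 + \frac{721}{1419}} = \sqrt{\frac{433516}{1419}} = \frac{2 \sqrt{153789801}}{1419}$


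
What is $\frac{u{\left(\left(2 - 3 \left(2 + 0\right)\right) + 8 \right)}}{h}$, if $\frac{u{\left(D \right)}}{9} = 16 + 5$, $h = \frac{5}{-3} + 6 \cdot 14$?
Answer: $\frac{567}{247} \approx 2.2955$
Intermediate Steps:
$h = \frac{247}{3}$ ($h = 5 \left(- \frac{1}{3}\right) + 84 = - \frac{5}{3} + 84 = \frac{247}{3} \approx 82.333$)
$u{\left(D \right)} = 189$ ($u{\left(D \right)} = 9 \left(16 + 5\right) = 9 \cdot 21 = 189$)
$\frac{u{\left(\left(2 - 3 \left(2 + 0\right)\right) + 8 \right)}}{h} = \frac{189}{\frac{247}{3}} = 189 \cdot \frac{3}{247} = \frac{567}{247}$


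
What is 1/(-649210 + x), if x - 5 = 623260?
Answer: -1/25945 ≈ -3.8543e-5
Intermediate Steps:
x = 623265 (x = 5 + 623260 = 623265)
1/(-649210 + x) = 1/(-649210 + 623265) = 1/(-25945) = -1/25945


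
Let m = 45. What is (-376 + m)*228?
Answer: -75468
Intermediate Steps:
(-376 + m)*228 = (-376 + 45)*228 = -331*228 = -75468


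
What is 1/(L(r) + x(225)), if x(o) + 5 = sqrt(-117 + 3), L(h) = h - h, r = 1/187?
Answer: -5/139 - I*sqrt(114)/139 ≈ -0.035971 - 0.076813*I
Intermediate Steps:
r = 1/187 ≈ 0.0053476
L(h) = 0
x(o) = -5 + I*sqrt(114) (x(o) = -5 + sqrt(-117 + 3) = -5 + sqrt(-114) = -5 + I*sqrt(114))
1/(L(r) + x(225)) = 1/(0 + (-5 + I*sqrt(114))) = 1/(-5 + I*sqrt(114))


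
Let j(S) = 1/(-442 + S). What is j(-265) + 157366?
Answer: 111257761/707 ≈ 1.5737e+5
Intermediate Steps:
j(-265) + 157366 = 1/(-442 - 265) + 157366 = 1/(-707) + 157366 = -1/707 + 157366 = 111257761/707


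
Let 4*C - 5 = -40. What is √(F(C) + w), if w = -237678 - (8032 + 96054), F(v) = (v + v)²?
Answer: 3*I*√151759/2 ≈ 584.34*I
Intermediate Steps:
C = -35/4 (C = 5/4 + (¼)*(-40) = 5/4 - 10 = -35/4 ≈ -8.7500)
F(v) = 4*v² (F(v) = (2*v)² = 4*v²)
w = -341764 (w = -237678 - 1*104086 = -237678 - 104086 = -341764)
√(F(C) + w) = √(4*(-35/4)² - 341764) = √(4*(1225/16) - 341764) = √(1225/4 - 341764) = √(-1365831/4) = 3*I*√151759/2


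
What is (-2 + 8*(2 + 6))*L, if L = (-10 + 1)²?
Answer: 5022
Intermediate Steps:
L = 81 (L = (-9)² = 81)
(-2 + 8*(2 + 6))*L = (-2 + 8*(2 + 6))*81 = (-2 + 8*8)*81 = (-2 + 64)*81 = 62*81 = 5022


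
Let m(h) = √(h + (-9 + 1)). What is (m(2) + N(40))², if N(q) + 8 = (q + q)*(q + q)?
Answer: (6392 + I*√6)² ≈ 4.0858e+7 + 3.13e+4*I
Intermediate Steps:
m(h) = √(-8 + h) (m(h) = √(h - 8) = √(-8 + h))
N(q) = -8 + 4*q² (N(q) = -8 + (q + q)*(q + q) = -8 + (2*q)*(2*q) = -8 + 4*q²)
(m(2) + N(40))² = (√(-8 + 2) + (-8 + 4*40²))² = (√(-6) + (-8 + 4*1600))² = (I*√6 + (-8 + 6400))² = (I*√6 + 6392)² = (6392 + I*√6)²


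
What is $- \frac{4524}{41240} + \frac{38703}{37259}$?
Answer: $\frac{18783579}{20217910} \approx 0.92906$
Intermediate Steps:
$- \frac{4524}{41240} + \frac{38703}{37259} = \left(-4524\right) \frac{1}{41240} + 38703 \cdot \frac{1}{37259} = - \frac{1131}{10310} + \frac{2037}{1961} = \frac{18783579}{20217910}$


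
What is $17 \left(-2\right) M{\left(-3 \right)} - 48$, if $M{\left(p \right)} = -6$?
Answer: $156$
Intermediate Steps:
$17 \left(-2\right) M{\left(-3 \right)} - 48 = 17 \left(-2\right) \left(-6\right) - 48 = \left(-34\right) \left(-6\right) - 48 = 204 - 48 = 156$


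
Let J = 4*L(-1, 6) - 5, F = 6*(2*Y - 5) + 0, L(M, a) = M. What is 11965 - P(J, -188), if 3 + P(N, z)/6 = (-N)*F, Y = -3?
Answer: 15547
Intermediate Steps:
F = -66 (F = 6*(2*(-3) - 5) + 0 = 6*(-6 - 5) + 0 = 6*(-11) + 0 = -66 + 0 = -66)
J = -9 (J = 4*(-1) - 5 = -4 - 5 = -9)
P(N, z) = -18 + 396*N (P(N, z) = -18 + 6*(-N*(-66)) = -18 + 6*(66*N) = -18 + 396*N)
11965 - P(J, -188) = 11965 - (-18 + 396*(-9)) = 11965 - (-18 - 3564) = 11965 - 1*(-3582) = 11965 + 3582 = 15547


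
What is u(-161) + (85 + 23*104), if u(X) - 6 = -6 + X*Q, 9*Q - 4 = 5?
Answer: 2316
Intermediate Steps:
Q = 1 (Q = 4/9 + (⅑)*5 = 4/9 + 5/9 = 1)
u(X) = X (u(X) = 6 + (-6 + X*1) = 6 + (-6 + X) = X)
u(-161) + (85 + 23*104) = -161 + (85 + 23*104) = -161 + (85 + 2392) = -161 + 2477 = 2316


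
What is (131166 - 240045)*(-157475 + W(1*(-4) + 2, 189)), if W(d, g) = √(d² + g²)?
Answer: 17145720525 - 544395*√1429 ≈ 1.7125e+10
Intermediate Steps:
(131166 - 240045)*(-157475 + W(1*(-4) + 2, 189)) = (131166 - 240045)*(-157475 + √((1*(-4) + 2)² + 189²)) = -108879*(-157475 + √((-4 + 2)² + 35721)) = -108879*(-157475 + √((-2)² + 35721)) = -108879*(-157475 + √(4 + 35721)) = -108879*(-157475 + √35725) = -108879*(-157475 + 5*√1429) = 17145720525 - 544395*√1429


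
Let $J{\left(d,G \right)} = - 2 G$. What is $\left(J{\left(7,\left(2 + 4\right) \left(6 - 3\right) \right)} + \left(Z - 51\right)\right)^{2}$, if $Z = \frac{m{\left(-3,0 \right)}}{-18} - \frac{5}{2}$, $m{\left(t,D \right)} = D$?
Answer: $\frac{32041}{4} \approx 8010.3$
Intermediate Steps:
$Z = - \frac{5}{2}$ ($Z = \frac{0}{-18} - \frac{5}{2} = 0 \left(- \frac{1}{18}\right) - \frac{5}{2} = 0 - \frac{5}{2} = - \frac{5}{2} \approx -2.5$)
$\left(J{\left(7,\left(2 + 4\right) \left(6 - 3\right) \right)} + \left(Z - 51\right)\right)^{2} = \left(- 2 \left(2 + 4\right) \left(6 - 3\right) - \frac{107}{2}\right)^{2} = \left(- 2 \cdot 6 \cdot 3 - \frac{107}{2}\right)^{2} = \left(\left(-2\right) 18 - \frac{107}{2}\right)^{2} = \left(-36 - \frac{107}{2}\right)^{2} = \left(- \frac{179}{2}\right)^{2} = \frac{32041}{4}$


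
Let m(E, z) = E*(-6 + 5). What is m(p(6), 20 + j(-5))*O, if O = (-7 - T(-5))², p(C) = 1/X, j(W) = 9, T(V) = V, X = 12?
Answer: -⅓ ≈ -0.33333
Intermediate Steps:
p(C) = 1/12
O = 4 (O = (-7 - 1*(-5))² = (-7 + 5)² = (-2)² = 4)
m(E, z) = -E (m(E, z) = E*(-1) = -E)
m(p(6), 20 + j(-5))*O = -1*1/12*4 = -1/12*4 = -⅓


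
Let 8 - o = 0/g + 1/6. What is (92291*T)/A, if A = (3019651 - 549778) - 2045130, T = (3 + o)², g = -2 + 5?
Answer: 389929475/15290748 ≈ 25.501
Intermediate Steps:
g = 3
o = 47/6 (o = 8 - (0/3 + 1/6) = 8 - (0*(⅓) + 1*(⅙)) = 8 - (0 + ⅙) = 8 - 1*⅙ = 8 - ⅙ = 47/6 ≈ 7.8333)
T = 4225/36 (T = (3 + 47/6)² = (65/6)² = 4225/36 ≈ 117.36)
A = 424743 (A = 2469873 - 2045130 = 424743)
(92291*T)/A = (92291*(4225/36))/424743 = (389929475/36)*(1/424743) = 389929475/15290748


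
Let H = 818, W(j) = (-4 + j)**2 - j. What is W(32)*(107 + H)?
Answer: 695600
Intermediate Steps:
W(32)*(107 + H) = ((-4 + 32)**2 - 1*32)*(107 + 818) = (28**2 - 32)*925 = (784 - 32)*925 = 752*925 = 695600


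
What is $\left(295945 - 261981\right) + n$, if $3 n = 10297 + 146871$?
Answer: $\frac{259060}{3} \approx 86353.0$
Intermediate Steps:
$n = \frac{157168}{3}$ ($n = \frac{10297 + 146871}{3} = \frac{1}{3} \cdot 157168 = \frac{157168}{3} \approx 52389.0$)
$\left(295945 - 261981\right) + n = \left(295945 - 261981\right) + \frac{157168}{3} = 33964 + \frac{157168}{3} = \frac{259060}{3}$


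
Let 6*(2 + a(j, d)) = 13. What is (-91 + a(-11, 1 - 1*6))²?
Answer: 297025/36 ≈ 8250.7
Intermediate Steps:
a(j, d) = ⅙ (a(j, d) = -2 + (⅙)*13 = -2 + 13/6 = ⅙)
(-91 + a(-11, 1 - 1*6))² = (-91 + ⅙)² = (-545/6)² = 297025/36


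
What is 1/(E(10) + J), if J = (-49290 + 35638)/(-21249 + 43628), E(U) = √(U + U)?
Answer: 76379527/2457503929 + 500819641*√5/4915007858 ≈ 0.25893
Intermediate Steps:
E(U) = √2*√U (E(U) = √(2*U) = √2*√U)
J = -13652/22379 ≈ -0.61004
1/(E(10) + J) = 1/(√2*√10 - 13652/22379) = 1/(2*√5 - 13652/22379) = 1/(-13652/22379 + 2*√5)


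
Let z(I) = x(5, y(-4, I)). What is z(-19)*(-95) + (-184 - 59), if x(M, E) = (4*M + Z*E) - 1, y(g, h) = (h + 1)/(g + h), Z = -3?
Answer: -41974/23 ≈ -1825.0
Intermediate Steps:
y(g, h) = (1 + h)/(g + h)
x(M, E) = -1 - 3*E + 4*M (x(M, E) = (4*M - 3*E) - 1 = (-3*E + 4*M) - 1 = -1 - 3*E + 4*M)
z(I) = 19 - 3*(1 + I)/(-4 + I) (z(I) = -1 - 3*(1 + I)/(-4 + I) + 4*5 = -1 - 3*(1 + I)/(-4 + I) + 20 = 19 - 3*(1 + I)/(-4 + I))
z(-19)*(-95) + (-184 - 59) = ((-79 + 16*(-19))/(-4 - 19))*(-95) + (-184 - 59) = ((-79 - 304)/(-23))*(-95) - 243 = -1/23*(-383)*(-95) - 243 = (383/23)*(-95) - 243 = -36385/23 - 243 = -41974/23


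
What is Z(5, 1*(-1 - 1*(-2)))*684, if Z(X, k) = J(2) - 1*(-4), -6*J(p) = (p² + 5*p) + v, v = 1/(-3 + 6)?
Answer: 1102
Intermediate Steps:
v = ⅓ (v = 1/3 = ⅓ ≈ 0.33333)
J(p) = -1/18 - 5*p/6 - p²/6 (J(p) = -((p² + 5*p) + ⅓)/6 = -(⅓ + p² + 5*p)/6 = -1/18 - 5*p/6 - p²/6)
Z(X, k) = 29/18 (Z(X, k) = (-1/18 - ⅚*2 - ⅙*2²) - 1*(-4) = (-1/18 - 5/3 - ⅙*4) + 4 = (-1/18 - 5/3 - ⅔) + 4 = -43/18 + 4 = 29/18)
Z(5, 1*(-1 - 1*(-2)))*684 = (29/18)*684 = 1102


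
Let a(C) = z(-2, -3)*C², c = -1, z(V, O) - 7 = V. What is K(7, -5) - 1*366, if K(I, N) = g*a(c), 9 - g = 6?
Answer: -351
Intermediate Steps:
g = 3 (g = 9 - 1*6 = 9 - 6 = 3)
z(V, O) = 7 + V
a(C) = 5*C² (a(C) = (7 - 2)*C² = 5*C²)
K(I, N) = 15 (K(I, N) = 3*(5*(-1)²) = 3*(5*1) = 3*5 = 15)
K(7, -5) - 1*366 = 15 - 1*366 = 15 - 366 = -351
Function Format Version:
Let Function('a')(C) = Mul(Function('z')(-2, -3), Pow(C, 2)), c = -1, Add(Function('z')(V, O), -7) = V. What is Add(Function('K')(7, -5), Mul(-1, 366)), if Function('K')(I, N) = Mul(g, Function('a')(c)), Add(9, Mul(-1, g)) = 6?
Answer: -351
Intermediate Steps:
g = 3 (g = Add(9, Mul(-1, 6)) = Add(9, -6) = 3)
Function('z')(V, O) = Add(7, V)
Function('a')(C) = Mul(5, Pow(C, 2)) (Function('a')(C) = Mul(Add(7, -2), Pow(C, 2)) = Mul(5, Pow(C, 2)))
Function('K')(I, N) = 15 (Function('K')(I, N) = Mul(3, Mul(5, Pow(-1, 2))) = Mul(3, Mul(5, 1)) = Mul(3, 5) = 15)
Add(Function('K')(7, -5), Mul(-1, 366)) = Add(15, Mul(-1, 366)) = Add(15, -366) = -351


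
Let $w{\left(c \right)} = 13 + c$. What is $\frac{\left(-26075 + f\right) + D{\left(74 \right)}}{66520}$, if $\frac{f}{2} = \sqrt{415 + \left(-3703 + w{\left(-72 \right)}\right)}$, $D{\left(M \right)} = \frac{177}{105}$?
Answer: $- \frac{456283}{1164100} + \frac{i \sqrt{3347}}{33260} \approx -0.39196 + 0.0017394 i$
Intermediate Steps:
$D{\left(M \right)} = \frac{59}{35}$ ($D{\left(M \right)} = 177 \cdot \frac{1}{105} = \frac{59}{35}$)
$f = 2 i \sqrt{3347}$ ($f = 2 \sqrt{415 + \left(-3703 + \left(13 - 72\right)\right)} = 2 \sqrt{415 - 3762} = 2 \sqrt{-3347} = 2 i \sqrt{3347} \approx 115.71 i$)
$\frac{\left(-26075 + f\right) + D{\left(74 \right)}}{66520} = \frac{\left(-26075 + 2 i \sqrt{3347}\right) + \frac{59}{35}}{66520} = \left(- \frac{912566}{35} + 2 i \sqrt{3347}\right) \frac{1}{66520} = - \frac{456283}{1164100} + \frac{i \sqrt{3347}}{33260}$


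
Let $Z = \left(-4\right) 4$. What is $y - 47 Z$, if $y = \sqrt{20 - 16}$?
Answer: $754$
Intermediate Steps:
$Z = -16$
$y = 2$ ($y = \sqrt{4} = 2$)
$y - 47 Z = 2 - -752 = 2 + 752 = 754$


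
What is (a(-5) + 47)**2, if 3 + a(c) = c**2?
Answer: 4761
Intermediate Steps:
a(c) = -3 + c**2
(a(-5) + 47)**2 = ((-3 + (-5)**2) + 47)**2 = ((-3 + 25) + 47)**2 = (22 + 47)**2 = 69**2 = 4761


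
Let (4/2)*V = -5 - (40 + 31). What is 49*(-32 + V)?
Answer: -3430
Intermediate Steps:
V = -38 (V = (-5 - (40 + 31))/2 = (-5 - 1*71)/2 = (-5 - 71)/2 = (1/2)*(-76) = -38)
49*(-32 + V) = 49*(-32 - 38) = 49*(-70) = -3430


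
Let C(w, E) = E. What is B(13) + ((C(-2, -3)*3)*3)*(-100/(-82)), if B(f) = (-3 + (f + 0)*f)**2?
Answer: 1128446/41 ≈ 27523.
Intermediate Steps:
B(f) = (-3 + f**2)**2 (B(f) = (-3 + f*f)**2 = (-3 + f**2)**2)
B(13) + ((C(-2, -3)*3)*3)*(-100/(-82)) = (-3 + 13**2)**2 + (-3*3*3)*(-100/(-82)) = (-3 + 169)**2 + (-9*3)*(-100*(-1/82)) = 166**2 - 27*50/41 = 27556 - 1350/41 = 1128446/41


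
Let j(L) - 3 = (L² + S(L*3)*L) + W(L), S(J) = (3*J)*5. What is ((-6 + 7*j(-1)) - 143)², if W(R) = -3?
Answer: 29929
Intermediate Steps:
S(J) = 15*J
j(L) = 46*L² (j(L) = 3 + ((L² + (15*(L*3))*L) - 3) = 3 + ((L² + (15*(3*L))*L) - 3) = 3 + ((L² + (45*L)*L) - 3) = 3 + ((L² + 45*L²) - 3) = 3 + (46*L² - 3) = 3 + (-3 + 46*L²) = 46*L²)
((-6 + 7*j(-1)) - 143)² = ((-6 + 7*(46*(-1)²)) - 143)² = ((-6 + 7*(46*1)) - 143)² = ((-6 + 7*46) - 143)² = ((-6 + 322) - 143)² = (316 - 143)² = 173² = 29929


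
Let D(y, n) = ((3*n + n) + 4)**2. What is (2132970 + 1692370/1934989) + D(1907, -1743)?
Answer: 98076842536436/1934989 ≈ 5.0686e+7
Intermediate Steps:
D(y, n) = (4 + 4*n)**2 (D(y, n) = (4*n + 4)**2 = (4 + 4*n)**2)
(2132970 + 1692370/1934989) + D(1907, -1743) = (2132970 + 1692370/1934989) + 16*(1 - 1743)**2 = (2132970 + 1692370*(1/1934989)) + 16*(-1742)**2 = (2132970 + 1692370/1934989) + 16*3034564 = 4127275179700/1934989 + 48553024 = 98076842536436/1934989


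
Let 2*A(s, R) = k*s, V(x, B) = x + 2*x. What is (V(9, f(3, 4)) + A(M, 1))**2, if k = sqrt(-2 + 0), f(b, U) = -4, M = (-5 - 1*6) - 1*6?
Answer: 1169/2 - 459*I*sqrt(2) ≈ 584.5 - 649.12*I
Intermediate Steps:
M = -17 (M = (-5 - 6) - 6 = -11 - 6 = -17)
V(x, B) = 3*x
k = I*sqrt(2) (k = sqrt(-2) = I*sqrt(2) ≈ 1.4142*I)
A(s, R) = I*s*sqrt(2)/2 (A(s, R) = ((I*sqrt(2))*s)/2 = (I*s*sqrt(2))/2 = I*s*sqrt(2)/2)
(V(9, f(3, 4)) + A(M, 1))**2 = (3*9 + (1/2)*I*(-17)*sqrt(2))**2 = (27 - 17*I*sqrt(2)/2)**2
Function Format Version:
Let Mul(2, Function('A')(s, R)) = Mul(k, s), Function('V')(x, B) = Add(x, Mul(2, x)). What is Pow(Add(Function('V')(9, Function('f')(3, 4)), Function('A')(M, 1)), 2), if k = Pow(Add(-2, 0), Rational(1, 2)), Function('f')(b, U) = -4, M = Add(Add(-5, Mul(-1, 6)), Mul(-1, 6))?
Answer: Add(Rational(1169, 2), Mul(-459, I, Pow(2, Rational(1, 2)))) ≈ Add(584.50, Mul(-649.12, I))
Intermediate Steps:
M = -17 (M = Add(Add(-5, -6), -6) = Add(-11, -6) = -17)
Function('V')(x, B) = Mul(3, x)
k = Mul(I, Pow(2, Rational(1, 2))) (k = Pow(-2, Rational(1, 2)) = Mul(I, Pow(2, Rational(1, 2))) ≈ Mul(1.4142, I))
Function('A')(s, R) = Mul(Rational(1, 2), I, s, Pow(2, Rational(1, 2))) (Function('A')(s, R) = Mul(Rational(1, 2), Mul(Mul(I, Pow(2, Rational(1, 2))), s)) = Mul(Rational(1, 2), Mul(I, s, Pow(2, Rational(1, 2)))) = Mul(Rational(1, 2), I, s, Pow(2, Rational(1, 2))))
Pow(Add(Function('V')(9, Function('f')(3, 4)), Function('A')(M, 1)), 2) = Pow(Add(Mul(3, 9), Mul(Rational(1, 2), I, -17, Pow(2, Rational(1, 2)))), 2) = Pow(Add(27, Mul(Rational(-17, 2), I, Pow(2, Rational(1, 2)))), 2)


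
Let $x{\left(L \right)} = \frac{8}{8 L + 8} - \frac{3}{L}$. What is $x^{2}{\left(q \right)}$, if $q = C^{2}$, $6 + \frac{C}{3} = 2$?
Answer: $\frac{9409}{48441600} \approx 0.00019423$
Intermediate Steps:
$C = -12$ ($C = -18 + 3 \cdot 2 = -18 + 6 = -12$)
$q = 144$ ($q = \left(-12\right)^{2} = 144$)
$x{\left(L \right)} = - \frac{3}{L} + \frac{8}{8 + 8 L}$ ($x{\left(L \right)} = \frac{8}{8 + 8 L} - \frac{3}{L} = - \frac{3}{L} + \frac{8}{8 + 8 L}$)
$x^{2}{\left(q \right)} = \left(\frac{-3 - 288}{144 \left(1 + 144\right)}\right)^{2} = \left(\frac{-3 - 288}{144 \cdot 145}\right)^{2} = \left(\frac{1}{144} \cdot \frac{1}{145} \left(-291\right)\right)^{2} = \left(- \frac{97}{6960}\right)^{2} = \frac{9409}{48441600}$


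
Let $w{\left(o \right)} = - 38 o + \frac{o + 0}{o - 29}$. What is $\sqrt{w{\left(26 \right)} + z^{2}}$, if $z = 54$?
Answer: $\frac{\sqrt{17274}}{3} \approx 43.81$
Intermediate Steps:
$w{\left(o \right)} = - 38 o + \frac{o}{-29 + o}$
$\sqrt{w{\left(26 \right)} + z^{2}} = \sqrt{\frac{26 \left(1103 - 988\right)}{-29 + 26} + 54^{2}} = \sqrt{\frac{26 \left(1103 - 988\right)}{-3} + 2916} = \sqrt{26 \left(- \frac{1}{3}\right) 115 + 2916} = \sqrt{- \frac{2990}{3} + 2916} = \sqrt{\frac{5758}{3}} = \frac{\sqrt{17274}}{3}$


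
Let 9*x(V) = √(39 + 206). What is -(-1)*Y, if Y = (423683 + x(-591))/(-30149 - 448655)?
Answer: -423683/478804 - 7*√5/4309236 ≈ -0.88488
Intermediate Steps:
x(V) = 7*√5/9 (x(V) = √(39 + 206)/9 = √245/9 = (7*√5)/9 = 7*√5/9)
Y = -423683/478804 - 7*√5/4309236 (Y = (423683 + 7*√5/9)/(-30149 - 448655) = (423683 + 7*√5/9)/(-478804) = (423683 + 7*√5/9)*(-1/478804) = -423683/478804 - 7*√5/4309236 ≈ -0.88488)
-(-1)*Y = -(-1)*(-423683/478804 - 7*√5/4309236) = -(423683/478804 + 7*√5/4309236) = -423683/478804 - 7*√5/4309236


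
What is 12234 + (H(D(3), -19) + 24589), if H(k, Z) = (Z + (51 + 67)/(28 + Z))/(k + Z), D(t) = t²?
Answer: 3314123/90 ≈ 36824.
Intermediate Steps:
H(k, Z) = (Z + 118/(28 + Z))/(Z + k)
12234 + (H(D(3), -19) + 24589) = 12234 + ((118 + (-19)² + 28*(-19))/((-19)² + 28*(-19) + 28*3² - 19*3²) + 24589) = 12234 + ((118 + 361 - 532)/(361 - 532 + 28*9 - 19*9) + 24589) = 12234 + (-53/(361 - 532 + 252 - 171) + 24589) = 12234 + (-53/(-90) + 24589) = 12234 + (-1/90*(-53) + 24589) = 12234 + (53/90 + 24589) = 12234 + 2213063/90 = 3314123/90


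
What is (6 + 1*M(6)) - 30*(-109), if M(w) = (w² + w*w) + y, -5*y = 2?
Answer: 16738/5 ≈ 3347.6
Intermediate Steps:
y = -⅖ (y = -⅕*2 = -⅖ ≈ -0.40000)
M(w) = -⅖ + 2*w² (M(w) = (w² + w*w) - ⅖ = (w² + w²) - ⅖ = 2*w² - ⅖ = -⅖ + 2*w²)
(6 + 1*M(6)) - 30*(-109) = (6 + 1*(-⅖ + 2*6²)) - 30*(-109) = (6 + 1*(-⅖ + 2*36)) + 3270 = (6 + 1*(-⅖ + 72)) + 3270 = (6 + 1*(358/5)) + 3270 = (6 + 358/5) + 3270 = 388/5 + 3270 = 16738/5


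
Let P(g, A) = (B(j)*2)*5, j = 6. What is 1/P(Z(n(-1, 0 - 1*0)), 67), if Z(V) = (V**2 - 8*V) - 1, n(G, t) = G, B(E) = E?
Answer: 1/60 ≈ 0.016667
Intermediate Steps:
Z(V) = -1 + V**2 - 8*V
P(g, A) = 60 (P(g, A) = (6*2)*5 = 12*5 = 60)
1/P(Z(n(-1, 0 - 1*0)), 67) = 1/60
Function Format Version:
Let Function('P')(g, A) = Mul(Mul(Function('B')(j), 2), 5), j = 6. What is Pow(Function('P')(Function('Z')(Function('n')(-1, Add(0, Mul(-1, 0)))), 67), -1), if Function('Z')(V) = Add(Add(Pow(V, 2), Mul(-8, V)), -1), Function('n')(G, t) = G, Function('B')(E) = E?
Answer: Rational(1, 60) ≈ 0.016667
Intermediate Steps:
Function('Z')(V) = Add(-1, Pow(V, 2), Mul(-8, V))
Function('P')(g, A) = 60 (Function('P')(g, A) = Mul(Mul(6, 2), 5) = Mul(12, 5) = 60)
Pow(Function('P')(Function('Z')(Function('n')(-1, Add(0, Mul(-1, 0)))), 67), -1) = Pow(60, -1) = Rational(1, 60)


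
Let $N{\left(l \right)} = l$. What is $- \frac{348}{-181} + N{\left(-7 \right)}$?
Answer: $- \frac{919}{181} \approx -5.0773$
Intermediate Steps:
$- \frac{348}{-181} + N{\left(-7 \right)} = - \frac{348}{-181} - 7 = \left(-348\right) \left(- \frac{1}{181}\right) - 7 = \frac{348}{181} - 7 = - \frac{919}{181}$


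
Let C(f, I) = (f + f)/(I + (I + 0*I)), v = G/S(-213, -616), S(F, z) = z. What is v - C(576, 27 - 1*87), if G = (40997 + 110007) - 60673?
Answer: -422087/3080 ≈ -137.04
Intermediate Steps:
G = 90331 (G = 151004 - 60673 = 90331)
v = -90331/616 (v = 90331/(-616) = 90331*(-1/616) = -90331/616 ≈ -146.64)
C(f, I) = f/I (C(f, I) = (2*f)/(I + (I + 0)) = (2*f)/(I + I) = (2*f)/((2*I)) = (2*f)*(1/(2*I)) = f/I)
v - C(576, 27 - 1*87) = -90331/616 - 576/(27 - 1*87) = -90331/616 - 576/(27 - 87) = -90331/616 - 576/(-60) = -90331/616 - 576*(-1)/60 = -90331/616 - 1*(-48/5) = -90331/616 + 48/5 = -422087/3080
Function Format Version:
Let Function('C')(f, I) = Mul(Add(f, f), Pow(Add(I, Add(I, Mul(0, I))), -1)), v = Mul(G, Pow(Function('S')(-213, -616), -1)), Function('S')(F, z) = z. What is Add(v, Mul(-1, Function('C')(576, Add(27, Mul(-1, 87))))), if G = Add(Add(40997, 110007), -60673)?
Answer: Rational(-422087, 3080) ≈ -137.04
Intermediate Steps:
G = 90331 (G = Add(151004, -60673) = 90331)
v = Rational(-90331, 616) (v = Mul(90331, Pow(-616, -1)) = Mul(90331, Rational(-1, 616)) = Rational(-90331, 616) ≈ -146.64)
Function('C')(f, I) = Mul(f, Pow(I, -1)) (Function('C')(f, I) = Mul(Mul(2, f), Pow(Add(I, Add(I, 0)), -1)) = Mul(Mul(2, f), Pow(Add(I, I), -1)) = Mul(Mul(2, f), Pow(Mul(2, I), -1)) = Mul(Mul(2, f), Mul(Rational(1, 2), Pow(I, -1))) = Mul(f, Pow(I, -1)))
Add(v, Mul(-1, Function('C')(576, Add(27, Mul(-1, 87))))) = Add(Rational(-90331, 616), Mul(-1, Mul(576, Pow(Add(27, Mul(-1, 87)), -1)))) = Add(Rational(-90331, 616), Mul(-1, Mul(576, Pow(Add(27, -87), -1)))) = Add(Rational(-90331, 616), Mul(-1, Mul(576, Pow(-60, -1)))) = Add(Rational(-90331, 616), Mul(-1, Mul(576, Rational(-1, 60)))) = Add(Rational(-90331, 616), Mul(-1, Rational(-48, 5))) = Add(Rational(-90331, 616), Rational(48, 5)) = Rational(-422087, 3080)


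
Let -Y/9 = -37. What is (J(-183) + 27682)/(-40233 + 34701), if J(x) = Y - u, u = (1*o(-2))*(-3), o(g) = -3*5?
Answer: -13985/2766 ≈ -5.0560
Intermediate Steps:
Y = 333 (Y = -9*(-37) = 333)
o(g) = -15
u = 45 (u = (1*(-15))*(-3) = -15*(-3) = 45)
J(x) = 288 (J(x) = 333 - 1*45 = 333 - 45 = 288)
(J(-183) + 27682)/(-40233 + 34701) = (288 + 27682)/(-40233 + 34701) = 27970/(-5532) = 27970*(-1/5532) = -13985/2766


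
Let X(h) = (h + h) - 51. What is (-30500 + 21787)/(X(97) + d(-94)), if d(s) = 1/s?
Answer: -819022/13441 ≈ -60.935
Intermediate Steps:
X(h) = -51 + 2*h (X(h) = 2*h - 51 = -51 + 2*h)
(-30500 + 21787)/(X(97) + d(-94)) = (-30500 + 21787)/((-51 + 2*97) + 1/(-94)) = -8713/((-51 + 194) - 1/94) = -8713/(143 - 1/94) = -8713/13441/94 = -8713*94/13441 = -819022/13441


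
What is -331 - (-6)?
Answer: -325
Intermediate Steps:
-331 - (-6) = -331 - 1*(-6) = -331 + 6 = -325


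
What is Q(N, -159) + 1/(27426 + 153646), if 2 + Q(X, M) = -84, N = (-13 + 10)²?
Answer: -15572191/181072 ≈ -86.000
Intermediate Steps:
N = 9 (N = (-3)² = 9)
Q(X, M) = -86 (Q(X, M) = -2 - 84 = -86)
Q(N, -159) + 1/(27426 + 153646) = -86 + 1/(27426 + 153646) = -86 + 1/181072 = -15572191/181072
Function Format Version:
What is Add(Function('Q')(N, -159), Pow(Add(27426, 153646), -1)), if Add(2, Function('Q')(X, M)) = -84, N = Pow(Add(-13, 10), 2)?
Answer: Rational(-15572191, 181072) ≈ -86.000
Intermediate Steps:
N = 9 (N = Pow(-3, 2) = 9)
Function('Q')(X, M) = -86 (Function('Q')(X, M) = Add(-2, -84) = -86)
Add(Function('Q')(N, -159), Pow(Add(27426, 153646), -1)) = Add(-86, Pow(Add(27426, 153646), -1)) = Add(-86, Pow(181072, -1)) = Add(-86, Rational(1, 181072)) = Rational(-15572191, 181072)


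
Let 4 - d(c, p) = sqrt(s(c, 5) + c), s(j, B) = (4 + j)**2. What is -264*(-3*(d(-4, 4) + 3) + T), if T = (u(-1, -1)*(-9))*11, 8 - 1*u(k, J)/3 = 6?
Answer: 162360 - 1584*I ≈ 1.6236e+5 - 1584.0*I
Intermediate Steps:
u(k, J) = 6 (u(k, J) = 24 - 3*6 = 24 - 18 = 6)
d(c, p) = 4 - sqrt(c + (4 + c)**2) (d(c, p) = 4 - sqrt((4 + c)**2 + c) = 4 - sqrt(c + (4 + c)**2))
T = -594 (T = (6*(-9))*11 = -54*11 = -594)
-264*(-3*(d(-4, 4) + 3) + T) = -264*(-3*((4 - sqrt(-4 + (4 - 4)**2)) + 3) - 594) = -264*(-3*((4 - sqrt(-4 + 0**2)) + 3) - 594) = -264*(-3*((4 - sqrt(-4 + 0)) + 3) - 594) = -264*(-3*((4 - sqrt(-4)) + 3) - 594) = -264*(-3*((4 - 2*I) + 3) - 594) = -264*(-3*(7 - 2*I) - 594) = -264*((-21 + 6*I) - 594) = -264*(-615 + 6*I) = 162360 - 1584*I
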